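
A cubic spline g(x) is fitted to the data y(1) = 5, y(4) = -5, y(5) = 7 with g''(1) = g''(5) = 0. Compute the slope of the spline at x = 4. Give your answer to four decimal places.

8.1667

Write M_i for g''(x_i). With h_i = 3, 1 and divided differences Δ_i = -10/3, 12, the continuity of g' gives the tridiagonal system
  3·M_0 + 8·M_1 + 1·M_2 = 6(Δ_1 - Δ_0) = 92
Natural end conditions: M_0 = M_2 = 0.
Solving: M_0 = 0, M_1 = 23/2, M_2 = 0.
On [4, 5], g'(x) = b_1 + 2c_1·(x - 4) + 3d_1·(x - 4)² with b_1 = Δ_1 - h_1(2M_1 + M_2)/6 = 49/6, c_1 = M_1/2 = 23/4, d_1 = (M_2 - M_1)/(6h_1) = -23/12. So g'(4) = 49/6.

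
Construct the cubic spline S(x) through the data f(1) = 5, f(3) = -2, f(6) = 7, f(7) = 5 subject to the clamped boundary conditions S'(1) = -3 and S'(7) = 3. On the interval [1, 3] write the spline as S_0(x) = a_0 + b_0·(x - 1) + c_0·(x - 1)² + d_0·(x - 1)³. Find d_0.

Write M_i for S''(x_i). With h_i = 2, 3, 1 and divided differences Δ_i = -7/2, 3, -2, the continuity of S' gives the tridiagonal system
  2·M_0 + 10·M_1 + 3·M_2 = 6(Δ_1 - Δ_0) = 39
  3·M_1 + 8·M_2 + 1·M_3 = 6(Δ_2 - Δ_1) = -30
Clamped end conditions give two more equations: 2h_0·M_0 + h_0·M_1 = 6(Δ_0 - S'(1)) = -3 and h_2·M_2 + 2h_2·M_3 = 6(S'(7) - Δ_2) = 30.
Solving: M_0 = -9/2, M_1 = 15/2, M_2 = -9, M_3 = 39/2.
On [1, 3], with S_0(x) = a_0 + b_0·(x - 1) + c_0·(x - 1)² + d_0·(x - 1)³: c_0 = M_0/2 = -9/4, d_0 = (M_1 - M_0)/(6h_0) = 1, b_0 = Δ_0 - h_0(2M_0 + M_1)/6 = -3.

1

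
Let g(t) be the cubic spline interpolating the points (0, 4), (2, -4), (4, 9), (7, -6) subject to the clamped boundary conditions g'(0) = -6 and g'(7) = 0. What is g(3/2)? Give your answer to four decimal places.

With M_i denoting the second derivative at x_i, h_i = 2, 2, 3, and Δ_i = (y_(i+1) − y_i)/h_i = -4, 13/2, -5:
  2·M_0 + 8·M_1 + 2·M_2 = 6(Δ_1 - Δ_0) = 63
  2·M_1 + 10·M_2 + 3·M_3 = 6(Δ_2 - Δ_1) = -69
Clamped end conditions give two more equations: 2h_0·M_0 + h_0·M_1 = 6(Δ_0 - g'(0)) = 12 and h_2·M_2 + 2h_2·M_3 = 6(g'(7) - Δ_2) = 30.
Hence M_0 = -213/74, M_1 = 435/37, M_2 = -468/37, M_3 = 419/37.
On [0, 2], g(t) = 4 - 6·t - 213/148·t² + 361/296·t³.
With t = 3/2: g(3/2) = -9761/2368.

-4.1220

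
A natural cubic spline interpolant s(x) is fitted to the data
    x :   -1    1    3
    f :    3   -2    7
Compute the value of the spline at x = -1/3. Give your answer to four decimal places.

Write σ_i for s''(x_i). With h_i = 2, 2 and divided differences Δ_i = -5/2, 9/2, the continuity of s' gives the tridiagonal system
  2·σ_0 + 8·σ_1 + 2·σ_2 = 6(Δ_1 - Δ_0) = 42
Natural end conditions: σ_0 = σ_2 = 0.
Hence σ_0 = 0, σ_1 = 21/4, σ_2 = 0.
On [-1, 1], s(x) = 3 - 17/4·(x + 1) + 0·(x + 1)² + 7/16·(x + 1)³.
With (x + 1) = 2/3: s(-1/3) = 8/27.

0.2963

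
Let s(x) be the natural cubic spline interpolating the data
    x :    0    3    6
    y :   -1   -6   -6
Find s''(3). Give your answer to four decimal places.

0.8333

With M_i denoting the second derivative at x_i, h_i = 3, 3, and Δ_i = (y_(i+1) − y_i)/h_i = -5/3, 0:
  3·M_0 + 12·M_1 + 3·M_2 = 6(Δ_1 - Δ_0) = 10
Natural end conditions: M_0 = M_2 = 0.
Hence M_0 = 0, M_1 = 5/6, M_2 = 0.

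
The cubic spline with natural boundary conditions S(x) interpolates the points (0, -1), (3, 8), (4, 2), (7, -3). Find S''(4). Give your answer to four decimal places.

Let m_i = S''(x_i). Step sizes h_i = 3, 1, 3; slopes of the chords Δ_i = (y_(i+1) - y_i)/h_i = 3, -6, -5/3.
  3·m_0 + 8·m_1 + 1·m_2 = 6(Δ_1 - Δ_0) = -54
  1·m_1 + 8·m_2 + 3·m_3 = 6(Δ_2 - Δ_1) = 26
Natural end conditions: m_0 = m_3 = 0.
Forward elimination and back-substitution give m_0 = 0, m_1 = -458/63, m_2 = 262/63, m_3 = 0.

4.1587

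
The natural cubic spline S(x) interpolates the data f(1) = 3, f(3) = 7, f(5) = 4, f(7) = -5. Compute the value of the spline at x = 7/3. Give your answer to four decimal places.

Put M_i = S'' at the i-th knot. Here h = (2, 2, 2) and Δ = (2, -3/2, -9/2), so the interior equations h_(i-1)·M_(i-1) + 2(h_(i-1)+h_i)·M_i + h_i·M_(i+1) = 6(Δ_i − Δ_(i-1)) read
  2·M_0 + 8·M_1 + 2·M_2 = 6(Δ_1 - Δ_0) = -21
  2·M_1 + 8·M_2 + 2·M_3 = 6(Δ_2 - Δ_1) = -18
Natural end conditions: M_0 = M_3 = 0.
Solving: M_0 = 0, M_1 = -11/5, M_2 = -17/10, M_3 = 0.
On [1, 3], S(x) = 3 + 41/15·(x - 1) + 0·(x - 1)² - 11/60·(x - 1)³.
With (x - 1) = 4/3: S(7/3) = 503/81.

6.2099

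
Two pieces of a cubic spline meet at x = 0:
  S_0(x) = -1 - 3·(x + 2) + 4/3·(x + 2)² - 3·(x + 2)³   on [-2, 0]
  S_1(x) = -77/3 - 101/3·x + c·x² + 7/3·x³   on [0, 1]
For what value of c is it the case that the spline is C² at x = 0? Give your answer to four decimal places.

-16.6667

S_0''(x) = 8/3 - 18·(x + 2), so S_0''(0) = -100/3. On the right, S_1''(0) = 2c, so c = -50/3.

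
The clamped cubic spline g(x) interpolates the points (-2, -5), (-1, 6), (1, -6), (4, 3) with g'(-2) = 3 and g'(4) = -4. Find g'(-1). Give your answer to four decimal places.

With M_i denoting the second derivative at x_i, h_i = 1, 2, 3, and Δ_i = (y_(i+1) − y_i)/h_i = 11, -6, 3:
  1·M_0 + 6·M_1 + 2·M_2 = 6(Δ_1 - Δ_0) = -102
  2·M_1 + 10·M_2 + 3·M_3 = 6(Δ_2 - Δ_1) = 54
Clamped end conditions give two more equations: 2h_0·M_0 + h_0·M_1 = 6(Δ_0 - g'(-2)) = 48 and h_2·M_2 + 2h_2·M_3 = 6(g'(4) - Δ_2) = -42.
Hence M_0 = 2182/57, M_1 = -1628/57, M_2 = 886/57, M_3 = -842/57.
On [-1, 1], g'(x) = b_1 + 2c_1·(x + 1) + 3d_1·(x + 1)² with b_1 = Δ_1 - h_1(2M_1 + M_2)/6 = 448/57, c_1 = M_1/2 = -814/57, d_1 = (M_2 - M_1)/(6h_1) = 419/114. So g'(-1) = 448/57.

7.8596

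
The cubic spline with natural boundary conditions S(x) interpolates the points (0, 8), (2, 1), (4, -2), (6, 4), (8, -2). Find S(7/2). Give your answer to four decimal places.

Put m_i = S'' at the i-th knot. Here h = (2, 2, 2, 2) and Δ = (-7/2, -3/2, 3, -3), so the interior equations h_(i-1)·m_(i-1) + 2(h_(i-1)+h_i)·m_i + h_i·m_(i+1) = 6(Δ_i − Δ_(i-1)) read
  2·m_0 + 8·m_1 + 2·m_2 = 6(Δ_1 - Δ_0) = 12
  2·m_1 + 8·m_2 + 2·m_3 = 6(Δ_2 - Δ_1) = 27
  2·m_2 + 8·m_3 + 2·m_4 = 6(Δ_3 - Δ_2) = -36
Natural end conditions: m_0 = m_4 = 0.
Solving: m_0 = 0, m_1 = 9/28, m_2 = 33/7, m_3 = -159/28, m_4 = 0.
On [2, 4], S(x) = 1 - 23/7·(x - 2) + 9/56·(x - 2)² + 41/112·(x - 2)³.
With (x - 2) = 3/2: S(7/2) = -2089/896.

-2.3315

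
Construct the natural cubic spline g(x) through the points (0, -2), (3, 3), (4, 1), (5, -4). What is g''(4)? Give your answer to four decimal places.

-3.9355

Let M_i = g''(x_i). Step sizes h_i = 3, 1, 1; slopes of the chords Δ_i = (y_(i+1) - y_i)/h_i = 5/3, -2, -5.
  3·M_0 + 8·M_1 + 1·M_2 = 6(Δ_1 - Δ_0) = -22
  1·M_1 + 4·M_2 + 1·M_3 = 6(Δ_2 - Δ_1) = -18
Natural end conditions: M_0 = M_3 = 0.
Solving: M_0 = 0, M_1 = -70/31, M_2 = -122/31, M_3 = 0.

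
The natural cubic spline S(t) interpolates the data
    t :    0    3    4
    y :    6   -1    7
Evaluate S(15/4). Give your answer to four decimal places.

4.6973

Put σ_i = S'' at the i-th knot. Here h = (3, 1) and Δ = (-7/3, 8), so the interior equations h_(i-1)·σ_(i-1) + 2(h_(i-1)+h_i)·σ_i + h_i·σ_(i+1) = 6(Δ_i − Δ_(i-1)) read
  3·σ_0 + 8·σ_1 + 1·σ_2 = 6(Δ_1 - Δ_0) = 62
Natural end conditions: σ_0 = σ_2 = 0.
Solving the tridiagonal system: σ_0 = 0, σ_1 = 31/4, σ_2 = 0.
On [3, 4], S(t) = -1 + 65/12·(t - 3) + 31/8·(t - 3)² - 31/24·(t - 3)³.
With (t - 3) = 3/4: S(15/4) = 2405/512.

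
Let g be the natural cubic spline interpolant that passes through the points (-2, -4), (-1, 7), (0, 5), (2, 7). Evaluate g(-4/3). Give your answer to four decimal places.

4.6377

With m_i denoting the second derivative at x_i, h_i = 1, 1, 2, and Δ_i = (y_(i+1) − y_i)/h_i = 11, -2, 1:
  1·m_0 + 4·m_1 + 1·m_2 = 6(Δ_1 - Δ_0) = -78
  1·m_1 + 6·m_2 + 2·m_3 = 6(Δ_2 - Δ_1) = 18
Natural end conditions: m_0 = m_3 = 0.
Forward elimination and back-substitution give m_0 = 0, m_1 = -486/23, m_2 = 150/23, m_3 = 0.
On [-2, -1], g(t) = -4 + 334/23·(t + 2) + 0·(t + 2)² - 81/23·(t + 2)³.
With (t + 2) = 2/3: g(-4/3) = 320/69.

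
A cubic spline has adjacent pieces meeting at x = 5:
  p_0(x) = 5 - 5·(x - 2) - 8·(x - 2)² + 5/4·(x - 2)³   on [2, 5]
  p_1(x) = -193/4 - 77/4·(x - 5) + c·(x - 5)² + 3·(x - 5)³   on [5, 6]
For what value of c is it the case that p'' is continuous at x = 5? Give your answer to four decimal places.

p_0''(x) = -16 + 15/2·(x - 2), so p_0''(5) = 13/2. On the right, p_1''(5) = 2c, so c = 13/4.

3.2500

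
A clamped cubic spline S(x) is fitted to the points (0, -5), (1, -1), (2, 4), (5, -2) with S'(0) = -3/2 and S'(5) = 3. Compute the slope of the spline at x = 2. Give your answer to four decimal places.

Let m_i = S''(x_i). Step sizes h_i = 1, 1, 3; slopes of the chords Δ_i = (y_(i+1) - y_i)/h_i = 4, 5, -2.
  1·m_0 + 4·m_1 + 1·m_2 = 6(Δ_1 - Δ_0) = 6
  1·m_1 + 8·m_2 + 3·m_3 = 6(Δ_2 - Δ_1) = -42
Clamped end conditions give two more equations: 2h_0·m_0 + h_0·m_1 = 6(Δ_0 - S'(0)) = 33 and h_2·m_2 + 2h_2·m_3 = 6(S'(5) - Δ_2) = 30.
Forward elimination and back-substitution give m_0 = 486/29, m_1 = -15/29, m_2 = -252/29, m_3 = 271/29.
On [2, 5], S'(x) = b_2 + 2c_2·(x - 2) + 3d_2·(x - 2)² with b_2 = Δ_2 - h_2(2m_2 + m_3)/6 = 117/58, c_2 = m_2/2 = -126/29, d_2 = (m_3 - m_2)/(6h_2) = 523/522. So S'(2) = 117/58.

2.0172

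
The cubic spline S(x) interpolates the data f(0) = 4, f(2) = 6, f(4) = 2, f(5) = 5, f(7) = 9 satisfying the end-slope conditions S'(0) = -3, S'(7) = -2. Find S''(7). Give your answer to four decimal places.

Write M_i for S''(x_i). With h_i = 2, 2, 1, 2 and divided differences Δ_i = 1, -2, 3, 2, the continuity of S' gives the tridiagonal system
  2·M_0 + 8·M_1 + 2·M_2 = 6(Δ_1 - Δ_0) = -18
  2·M_1 + 6·M_2 + 1·M_3 = 6(Δ_2 - Δ_1) = 30
  1·M_2 + 6·M_3 + 2·M_4 = 6(Δ_3 - Δ_2) = -6
Clamped end conditions give two more equations: 2h_0·M_0 + h_0·M_1 = 6(Δ_0 - S'(0)) = 24 and h_3·M_3 + 2h_3·M_4 = 6(S'(7) - Δ_3) = -24.
Forward elimination and back-substitution give M_0 = 559/61, M_1 = -386/61, M_2 = 436/61, M_3 = -14/61, M_4 = -359/61.

-5.8852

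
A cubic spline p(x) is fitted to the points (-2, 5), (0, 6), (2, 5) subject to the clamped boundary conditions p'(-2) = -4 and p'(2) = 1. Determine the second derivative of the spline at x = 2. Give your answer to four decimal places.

Let M_i = p''(x_i). Step sizes h_i = 2, 2; slopes of the chords Δ_i = (y_(i+1) - y_i)/h_i = 1/2, -1/2.
  2·M_0 + 8·M_1 + 2·M_2 = 6(Δ_1 - Δ_0) = -6
Clamped end conditions give two more equations: 2h_0·M_0 + h_0·M_1 = 6(Δ_0 - p'(-2)) = 27 and h_1·M_1 + 2h_1·M_2 = 6(p'(2) - Δ_1) = 9.
Forward elimination and back-substitution give M_0 = 35/4, M_1 = -4, M_2 = 17/4.

4.2500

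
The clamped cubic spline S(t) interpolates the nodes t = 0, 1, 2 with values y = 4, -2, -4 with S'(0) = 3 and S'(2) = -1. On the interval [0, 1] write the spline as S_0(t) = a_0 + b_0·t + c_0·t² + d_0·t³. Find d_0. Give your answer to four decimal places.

Let M_i = S''(x_i). Step sizes h_i = 1, 1; slopes of the chords Δ_i = (y_(i+1) - y_i)/h_i = -6, -2.
  1·M_0 + 4·M_1 + 1·M_2 = 6(Δ_1 - Δ_0) = 24
Clamped end conditions give two more equations: 2h_0·M_0 + h_0·M_1 = 6(Δ_0 - S'(0)) = -54 and h_1·M_1 + 2h_1·M_2 = 6(S'(2) - Δ_1) = 6.
Solving the tridiagonal system: M_0 = -35, M_1 = 16, M_2 = -5.
On [0, 1], with S_0(t) = a_0 + b_0·t + c_0·t² + d_0·t³: c_0 = M_0/2 = -35/2, d_0 = (M_1 - M_0)/(6h_0) = 17/2, b_0 = Δ_0 - h_0(2M_0 + M_1)/6 = 3.

8.5000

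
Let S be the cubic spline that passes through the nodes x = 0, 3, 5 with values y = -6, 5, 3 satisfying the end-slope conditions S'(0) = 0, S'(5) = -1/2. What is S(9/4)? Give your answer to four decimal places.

2.6695

Let M_i = S''(x_i). Step sizes h_i = 3, 2; slopes of the chords Δ_i = (y_(i+1) - y_i)/h_i = 11/3, -1.
  3·M_0 + 10·M_1 + 2·M_2 = 6(Δ_1 - Δ_0) = -28
Clamped end conditions give two more equations: 2h_0·M_0 + h_0·M_1 = 6(Δ_0 - S'(0)) = 22 and h_1·M_1 + 2h_1·M_2 = 6(S'(5) - Δ_1) = 3.
Hence M_0 = 191/30, M_1 = -27/5, M_2 = 69/20.
On [0, 3], S(x) = -6 + 0·x + 191/60·x² - 353/540·x³.
With x = 9/4: S(9/4) = 3417/1280.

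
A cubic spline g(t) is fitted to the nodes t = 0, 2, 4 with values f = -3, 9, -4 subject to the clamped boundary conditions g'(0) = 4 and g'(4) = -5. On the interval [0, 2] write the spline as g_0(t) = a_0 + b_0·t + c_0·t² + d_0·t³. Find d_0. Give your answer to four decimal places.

-2.0313

Put M_i = g'' at the i-th knot. Here h = (2, 2) and Δ = (6, -13/2), so the interior equations h_(i-1)·M_(i-1) + 2(h_(i-1)+h_i)·M_i + h_i·M_(i+1) = 6(Δ_i − Δ_(i-1)) read
  2·M_0 + 8·M_1 + 2·M_2 = 6(Δ_1 - Δ_0) = -75
Clamped end conditions give two more equations: 2h_0·M_0 + h_0·M_1 = 6(Δ_0 - g'(0)) = 12 and h_1·M_1 + 2h_1·M_2 = 6(g'(4) - Δ_1) = 9.
Forward elimination and back-substitution give M_0 = 81/8, M_1 = -57/4, M_2 = 75/8.
On [0, 2], with g_0(t) = a_0 + b_0·t + c_0·t² + d_0·t³: c_0 = M_0/2 = 81/16, d_0 = (M_1 - M_0)/(6h_0) = -65/32, b_0 = Δ_0 - h_0(2M_0 + M_1)/6 = 4.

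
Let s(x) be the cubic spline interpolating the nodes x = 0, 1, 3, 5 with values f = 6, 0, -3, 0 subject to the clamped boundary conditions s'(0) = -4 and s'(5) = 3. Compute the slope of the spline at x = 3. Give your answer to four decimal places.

With m_i denoting the second derivative at x_i, h_i = 1, 2, 2, and Δ_i = (y_(i+1) − y_i)/h_i = -6, -3/2, 3/2:
  1·m_0 + 6·m_1 + 2·m_2 = 6(Δ_1 - Δ_0) = 27
  2·m_1 + 8·m_2 + 2·m_3 = 6(Δ_2 - Δ_1) = 18
Clamped end conditions give two more equations: 2h_0·m_0 + h_0·m_1 = 6(Δ_0 - s'(0)) = -12 and h_2·m_2 + 2h_2·m_3 = 6(s'(5) - Δ_2) = 9.
Solving the tridiagonal system: m_0 = -206/23, m_1 = 136/23, m_2 = 11/46, m_3 = 49/23.
On [3, 5], s'(x) = b_2 + 2c_2·(x - 3) + 3d_2·(x - 3)² with b_2 = Δ_2 - h_2(2m_2 + m_3)/6 = 29/46, c_2 = m_2/2 = 11/92, d_2 = (m_3 - m_2)/(6h_2) = 29/184. So s'(3) = 29/46.

0.6304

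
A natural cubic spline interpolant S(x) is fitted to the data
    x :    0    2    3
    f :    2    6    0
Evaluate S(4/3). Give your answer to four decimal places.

Let M_i = S''(x_i). Step sizes h_i = 2, 1; slopes of the chords Δ_i = (y_(i+1) - y_i)/h_i = 2, -6.
  2·M_0 + 6·M_1 + 1·M_2 = 6(Δ_1 - Δ_0) = -48
Natural end conditions: M_0 = M_2 = 0.
Hence M_0 = 0, M_1 = -8, M_2 = 0.
On [0, 2], S(x) = 2 + 14/3·x + 0·x² - 2/3·x³.
With x = 4/3: S(4/3) = 538/81.

6.6420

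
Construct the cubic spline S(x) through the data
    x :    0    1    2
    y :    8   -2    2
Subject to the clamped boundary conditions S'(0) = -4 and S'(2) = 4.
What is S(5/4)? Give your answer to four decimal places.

With M_i denoting the second derivative at x_i, h_i = 1, 1, and Δ_i = (y_(i+1) − y_i)/h_i = -10, 4:
  1·M_0 + 4·M_1 + 1·M_2 = 6(Δ_1 - Δ_0) = 84
Clamped end conditions give two more equations: 2h_0·M_0 + h_0·M_1 = 6(Δ_0 - S'(0)) = -36 and h_1·M_1 + 2h_1·M_2 = 6(S'(2) - Δ_1) = 0.
Solving: M_0 = -35, M_1 = 34, M_2 = -17.
On [1, 2], S(x) = -2 - 9/2·(x - 1) + 17·(x - 1)² - 17/2·(x - 1)³.
With (x - 1) = 1/4: S(5/4) = -281/128.

-2.1953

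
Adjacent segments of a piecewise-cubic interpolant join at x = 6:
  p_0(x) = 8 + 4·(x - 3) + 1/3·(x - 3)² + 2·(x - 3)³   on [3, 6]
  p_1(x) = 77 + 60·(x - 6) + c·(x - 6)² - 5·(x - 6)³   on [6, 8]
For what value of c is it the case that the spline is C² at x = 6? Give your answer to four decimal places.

p_0''(x) = 2/3 + 12·(x - 3), so p_0''(6) = 110/3. On the right, p_1''(6) = 2c, so c = 55/3.

18.3333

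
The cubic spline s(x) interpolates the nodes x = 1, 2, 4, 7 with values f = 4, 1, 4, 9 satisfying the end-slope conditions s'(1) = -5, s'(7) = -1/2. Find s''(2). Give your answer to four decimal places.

3.8246

Let M_i = s''(x_i). Step sizes h_i = 1, 2, 3; slopes of the chords Δ_i = (y_(i+1) - y_i)/h_i = -3, 3/2, 5/3.
  1·M_0 + 6·M_1 + 2·M_2 = 6(Δ_1 - Δ_0) = 27
  2·M_1 + 10·M_2 + 3·M_3 = 6(Δ_2 - Δ_1) = 1
Clamped end conditions give two more equations: 2h_0·M_0 + h_0·M_1 = 6(Δ_0 - s'(1)) = 12 and h_2·M_2 + 2h_2·M_3 = 6(s'(7) - Δ_2) = -13.
Hence M_0 = 233/57, M_1 = 218/57, M_2 = -1/57, M_3 = -41/19.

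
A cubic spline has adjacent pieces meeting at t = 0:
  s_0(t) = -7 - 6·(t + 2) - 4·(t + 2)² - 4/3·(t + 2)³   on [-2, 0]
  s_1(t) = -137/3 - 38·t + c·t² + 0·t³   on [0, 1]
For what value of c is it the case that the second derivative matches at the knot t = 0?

s_0''(t) = -8 - 8·(t + 2), so s_0''(0) = -24. On the right, s_1''(0) = 2c, so c = -12.

-12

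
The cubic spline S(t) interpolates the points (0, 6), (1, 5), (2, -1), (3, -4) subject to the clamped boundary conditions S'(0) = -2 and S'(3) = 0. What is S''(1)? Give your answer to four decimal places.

-11.0667

Write m_i for S''(x_i). With h_i = 1, 1, 1 and divided differences Δ_i = -1, -6, -3, the continuity of S' gives the tridiagonal system
  1·m_0 + 4·m_1 + 1·m_2 = 6(Δ_1 - Δ_0) = -30
  1·m_1 + 4·m_2 + 1·m_3 = 6(Δ_2 - Δ_1) = 18
Clamped end conditions give two more equations: 2h_0·m_0 + h_0·m_1 = 6(Δ_0 - S'(0)) = 6 and h_2·m_2 + 2h_2·m_3 = 6(S'(3) - Δ_2) = 18.
Hence m_0 = 128/15, m_1 = -166/15, m_2 = 86/15, m_3 = 92/15.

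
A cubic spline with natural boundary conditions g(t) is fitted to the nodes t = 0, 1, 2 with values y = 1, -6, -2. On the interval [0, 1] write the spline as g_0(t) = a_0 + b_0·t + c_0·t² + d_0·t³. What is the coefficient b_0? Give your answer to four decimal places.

-9.7500

Let M_i = g''(x_i). Step sizes h_i = 1, 1; slopes of the chords Δ_i = (y_(i+1) - y_i)/h_i = -7, 4.
  1·M_0 + 4·M_1 + 1·M_2 = 6(Δ_1 - Δ_0) = 66
Natural end conditions: M_0 = M_2 = 0.
Hence M_0 = 0, M_1 = 33/2, M_2 = 0.
On [0, 1], with g_0(t) = a_0 + b_0·t + c_0·t² + d_0·t³: c_0 = M_0/2 = 0, d_0 = (M_1 - M_0)/(6h_0) = 11/4, b_0 = Δ_0 - h_0(2M_0 + M_1)/6 = -39/4.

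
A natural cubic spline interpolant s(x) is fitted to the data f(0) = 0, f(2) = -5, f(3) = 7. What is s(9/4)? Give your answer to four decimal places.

Let m_i = s''(x_i). Step sizes h_i = 2, 1; slopes of the chords Δ_i = (y_(i+1) - y_i)/h_i = -5/2, 12.
  2·m_0 + 6·m_1 + 1·m_2 = 6(Δ_1 - Δ_0) = 87
Natural end conditions: m_0 = m_2 = 0.
Forward elimination and back-substitution give m_0 = 0, m_1 = 29/2, m_2 = 0.
On [2, 3], s(x) = -5 + 43/6·(x - 2) + 29/4·(x - 2)² - 29/12·(x - 2)³.
With (x - 2) = 1/4: s(9/4) = -715/256.

-2.7930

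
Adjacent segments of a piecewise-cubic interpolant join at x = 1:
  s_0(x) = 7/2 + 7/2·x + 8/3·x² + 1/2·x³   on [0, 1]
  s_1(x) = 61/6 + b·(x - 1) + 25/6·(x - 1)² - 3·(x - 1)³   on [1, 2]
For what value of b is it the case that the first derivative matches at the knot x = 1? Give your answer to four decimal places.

s_0'(x) = 7/2 + 16/3·x + 3/2·x², so s_0'(1) = 31/3. On the right, s_1'(1) = b, so b = 31/3.

10.3333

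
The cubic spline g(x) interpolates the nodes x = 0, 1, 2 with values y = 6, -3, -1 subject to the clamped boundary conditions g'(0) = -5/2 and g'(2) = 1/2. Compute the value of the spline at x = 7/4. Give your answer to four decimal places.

Write σ_i for g''(x_i). With h_i = 1, 1 and divided differences Δ_i = -9, 2, the continuity of g' gives the tridiagonal system
  1·σ_0 + 4·σ_1 + 1·σ_2 = 6(Δ_1 - Δ_0) = 66
Clamped end conditions give two more equations: 2h_0·σ_0 + h_0·σ_1 = 6(Δ_0 - g'(0)) = -39 and h_1·σ_1 + 2h_1·σ_2 = 6(g'(2) - Δ_1) = -9.
Solving: σ_0 = -69/2, σ_1 = 30, σ_2 = -39/2.
On [1, 2], g(x) = -3 - 19/4·(x - 1) + 15·(x - 1)² - 33/4·(x - 1)³.
With (x - 1) = 3/4: g(7/4) = -411/256.

-1.6055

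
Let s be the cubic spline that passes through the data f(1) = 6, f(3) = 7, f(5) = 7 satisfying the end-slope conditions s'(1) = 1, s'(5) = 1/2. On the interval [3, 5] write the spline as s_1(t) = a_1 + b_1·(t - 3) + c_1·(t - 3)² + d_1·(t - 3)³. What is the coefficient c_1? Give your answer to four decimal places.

-0.2500

Let m_i = s''(x_i). Step sizes h_i = 2, 2; slopes of the chords Δ_i = (y_(i+1) - y_i)/h_i = 1/2, 0.
  2·m_0 + 8·m_1 + 2·m_2 = 6(Δ_1 - Δ_0) = -3
Clamped end conditions give two more equations: 2h_0·m_0 + h_0·m_1 = 6(Δ_0 - s'(1)) = -3 and h_1·m_1 + 2h_1·m_2 = 6(s'(5) - Δ_1) = 3.
Forward elimination and back-substitution give m_0 = -1/2, m_1 = -1/2, m_2 = 1.
On [3, 5], with s_1(t) = a_1 + b_1·(t - 3) + c_1·(t - 3)² + d_1·(t - 3)³: c_1 = m_1/2 = -1/4, d_1 = (m_2 - m_1)/(6h_1) = 1/8, b_1 = Δ_1 - h_1(2m_1 + m_2)/6 = 0.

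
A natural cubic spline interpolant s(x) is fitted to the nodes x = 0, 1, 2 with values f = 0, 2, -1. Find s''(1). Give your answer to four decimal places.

Write M_i for s''(x_i). With h_i = 1, 1 and divided differences Δ_i = 2, -3, the continuity of s' gives the tridiagonal system
  1·M_0 + 4·M_1 + 1·M_2 = 6(Δ_1 - Δ_0) = -30
Natural end conditions: M_0 = M_2 = 0.
Forward elimination and back-substitution give M_0 = 0, M_1 = -15/2, M_2 = 0.

-7.5000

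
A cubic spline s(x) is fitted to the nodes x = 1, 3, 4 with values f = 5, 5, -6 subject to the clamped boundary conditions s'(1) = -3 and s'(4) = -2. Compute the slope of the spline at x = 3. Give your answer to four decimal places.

With M_i denoting the second derivative at x_i, h_i = 2, 1, and Δ_i = (y_(i+1) − y_i)/h_i = 0, -11:
  2·M_0 + 6·M_1 + 1·M_2 = 6(Δ_1 - Δ_0) = -66
Clamped end conditions give two more equations: 2h_0·M_0 + h_0·M_1 = 6(Δ_0 - s'(1)) = 18 and h_1·M_1 + 2h_1·M_2 = 6(s'(4) - Δ_1) = 54.
Solving: M_0 = 95/6, M_1 = -68/3, M_2 = 115/3.
On [3, 4], s'(x) = b_1 + 2c_1·(x - 3) + 3d_1·(x - 3)² with b_1 = Δ_1 - h_1(2M_1 + M_2)/6 = -59/6, c_1 = M_1/2 = -34/3, d_1 = (M_2 - M_1)/(6h_1) = 61/6. So s'(3) = -59/6.

-9.8333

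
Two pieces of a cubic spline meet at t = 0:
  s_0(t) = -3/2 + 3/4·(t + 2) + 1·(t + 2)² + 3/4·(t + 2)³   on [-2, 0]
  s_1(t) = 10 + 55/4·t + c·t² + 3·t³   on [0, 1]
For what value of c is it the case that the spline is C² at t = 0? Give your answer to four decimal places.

5.5000

s_0''(t) = 2 + 9/2·(t + 2), so s_0''(0) = 11. On the right, s_1''(0) = 2c, so c = 11/2.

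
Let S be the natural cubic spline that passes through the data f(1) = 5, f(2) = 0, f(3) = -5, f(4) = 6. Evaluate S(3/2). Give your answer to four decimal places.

Let σ_i = S''(x_i). Step sizes h_i = 1, 1, 1; slopes of the chords Δ_i = (y_(i+1) - y_i)/h_i = -5, -5, 11.
  1·σ_0 + 4·σ_1 + 1·σ_2 = 6(Δ_1 - Δ_0) = 0
  1·σ_1 + 4·σ_2 + 1·σ_3 = 6(Δ_2 - Δ_1) = 96
Natural end conditions: σ_0 = σ_3 = 0.
Solving: σ_0 = 0, σ_1 = -32/5, σ_2 = 128/5, σ_3 = 0.
On [1, 2], S(x) = 5 - 59/15·(x - 1) + 0·(x - 1)² - 16/15·(x - 1)³.
With (x - 1) = 1/2: S(3/2) = 29/10.

2.9000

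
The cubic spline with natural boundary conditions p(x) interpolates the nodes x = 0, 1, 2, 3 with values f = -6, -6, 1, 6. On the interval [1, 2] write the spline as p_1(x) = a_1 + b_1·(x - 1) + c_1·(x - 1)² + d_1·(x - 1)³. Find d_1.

-3

With σ_i denoting the second derivative at x_i, h_i = 1, 1, 1, and Δ_i = (y_(i+1) − y_i)/h_i = 0, 7, 5:
  1·σ_0 + 4·σ_1 + 1·σ_2 = 6(Δ_1 - Δ_0) = 42
  1·σ_1 + 4·σ_2 + 1·σ_3 = 6(Δ_2 - Δ_1) = -12
Natural end conditions: σ_0 = σ_3 = 0.
Hence σ_0 = 0, σ_1 = 12, σ_2 = -6, σ_3 = 0.
On [1, 2], with p_1(x) = a_1 + b_1·(x - 1) + c_1·(x - 1)² + d_1·(x - 1)³: c_1 = σ_1/2 = 6, d_1 = (σ_2 - σ_1)/(6h_1) = -3, b_1 = Δ_1 - h_1(2σ_1 + σ_2)/6 = 4.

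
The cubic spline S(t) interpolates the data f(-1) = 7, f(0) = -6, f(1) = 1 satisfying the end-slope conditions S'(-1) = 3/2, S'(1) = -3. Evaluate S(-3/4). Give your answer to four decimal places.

With m_i denoting the second derivative at x_i, h_i = 1, 1, and Δ_i = (y_(i+1) − y_i)/h_i = -13, 7:
  1·m_0 + 4·m_1 + 1·m_2 = 6(Δ_1 - Δ_0) = 120
Clamped end conditions give two more equations: 2h_0·m_0 + h_0·m_1 = 6(Δ_0 - S'(-1)) = -87 and h_1·m_1 + 2h_1·m_2 = 6(S'(1) - Δ_1) = -60.
Solving the tridiagonal system: m_0 = -303/4, m_1 = 129/2, m_2 = -249/4.
On [-1, 0], S(t) = 7 + 3/2·(t + 1) - 303/8·(t + 1)² + 187/8·(t + 1)³.
With (t + 1) = 1/4: S(-3/4) = 2751/512.

5.3730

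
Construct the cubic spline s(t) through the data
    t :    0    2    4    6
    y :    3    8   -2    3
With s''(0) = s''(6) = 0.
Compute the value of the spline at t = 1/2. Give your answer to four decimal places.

5.4219

With σ_i denoting the second derivative at x_i, h_i = 2, 2, 2, and Δ_i = (y_(i+1) − y_i)/h_i = 5/2, -5, 5/2:
  2·σ_0 + 8·σ_1 + 2·σ_2 = 6(Δ_1 - Δ_0) = -45
  2·σ_1 + 8·σ_2 + 2·σ_3 = 6(Δ_2 - Δ_1) = 45
Natural end conditions: σ_0 = σ_3 = 0.
Forward elimination and back-substitution give σ_0 = 0, σ_1 = -15/2, σ_2 = 15/2, σ_3 = 0.
On [0, 2], s(t) = 3 + 5·t + 0·t² - 5/8·t³.
With t = 1/2: s(1/2) = 347/64.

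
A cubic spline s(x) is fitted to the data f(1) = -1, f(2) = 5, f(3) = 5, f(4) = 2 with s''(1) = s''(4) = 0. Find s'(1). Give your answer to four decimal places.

Put M_i = s'' at the i-th knot. Here h = (1, 1, 1) and Δ = (6, 0, -3), so the interior equations h_(i-1)·M_(i-1) + 2(h_(i-1)+h_i)·M_i + h_i·M_(i+1) = 6(Δ_i − Δ_(i-1)) read
  1·M_0 + 4·M_1 + 1·M_2 = 6(Δ_1 - Δ_0) = -36
  1·M_1 + 4·M_2 + 1·M_3 = 6(Δ_2 - Δ_1) = -18
Natural end conditions: M_0 = M_3 = 0.
Solving: M_0 = 0, M_1 = -42/5, M_2 = -12/5, M_3 = 0.
On [1, 2], s'(x) = b_0 + 2c_0·(x - 1) + 3d_0·(x - 1)² with b_0 = Δ_0 - h_0(2M_0 + M_1)/6 = 37/5, c_0 = M_0/2 = 0, d_0 = (M_1 - M_0)/(6h_0) = -7/5. So s'(1) = 37/5.

7.4000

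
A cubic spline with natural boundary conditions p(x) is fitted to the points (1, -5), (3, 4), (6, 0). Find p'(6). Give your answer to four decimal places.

Put m_i = p'' at the i-th knot. Here h = (2, 3) and Δ = (9/2, -4/3), so the interior equations h_(i-1)·m_(i-1) + 2(h_(i-1)+h_i)·m_i + h_i·m_(i+1) = 6(Δ_i − Δ_(i-1)) read
  2·m_0 + 10·m_1 + 3·m_2 = 6(Δ_1 - Δ_0) = -35
Natural end conditions: m_0 = m_2 = 0.
Solving the tridiagonal system: m_0 = 0, m_1 = -7/2, m_2 = 0.
On [3, 6], p'(x) = b_1 + 2c_1·(x - 3) + 3d_1·(x - 3)² with b_1 = Δ_1 - h_1(2m_1 + m_2)/6 = 13/6, c_1 = m_1/2 = -7/4, d_1 = (m_2 - m_1)/(6h_1) = 7/36. So p'(6) = -37/12.

-3.0833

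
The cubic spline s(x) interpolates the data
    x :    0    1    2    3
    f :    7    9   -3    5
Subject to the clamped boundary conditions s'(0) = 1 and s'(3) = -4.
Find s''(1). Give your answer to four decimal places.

-40.9333

Let σ_i = s''(x_i). Step sizes h_i = 1, 1, 1; slopes of the chords Δ_i = (y_(i+1) - y_i)/h_i = 2, -12, 8.
  1·σ_0 + 4·σ_1 + 1·σ_2 = 6(Δ_1 - Δ_0) = -84
  1·σ_1 + 4·σ_2 + 1·σ_3 = 6(Δ_2 - Δ_1) = 120
Clamped end conditions give two more equations: 2h_0·σ_0 + h_0·σ_1 = 6(Δ_0 - s'(0)) = 6 and h_2·σ_2 + 2h_2·σ_3 = 6(s'(3) - Δ_2) = -72.
Solving: σ_0 = 352/15, σ_1 = -614/15, σ_2 = 844/15, σ_3 = -962/15.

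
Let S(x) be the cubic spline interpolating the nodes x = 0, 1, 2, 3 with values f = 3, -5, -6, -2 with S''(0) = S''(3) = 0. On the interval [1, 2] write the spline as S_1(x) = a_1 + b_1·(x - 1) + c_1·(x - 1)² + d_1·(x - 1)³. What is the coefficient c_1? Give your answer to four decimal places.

4.6000

Put M_i = S'' at the i-th knot. Here h = (1, 1, 1) and Δ = (-8, -1, 4), so the interior equations h_(i-1)·M_(i-1) + 2(h_(i-1)+h_i)·M_i + h_i·M_(i+1) = 6(Δ_i − Δ_(i-1)) read
  1·M_0 + 4·M_1 + 1·M_2 = 6(Δ_1 - Δ_0) = 42
  1·M_1 + 4·M_2 + 1·M_3 = 6(Δ_2 - Δ_1) = 30
Natural end conditions: M_0 = M_3 = 0.
Forward elimination and back-substitution give M_0 = 0, M_1 = 46/5, M_2 = 26/5, M_3 = 0.
On [1, 2], with S_1(x) = a_1 + b_1·(x - 1) + c_1·(x - 1)² + d_1·(x - 1)³: c_1 = M_1/2 = 23/5, d_1 = (M_2 - M_1)/(6h_1) = -2/3, b_1 = Δ_1 - h_1(2M_1 + M_2)/6 = -74/15.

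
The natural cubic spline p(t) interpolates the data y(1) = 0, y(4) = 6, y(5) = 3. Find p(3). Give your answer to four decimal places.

Write m_i for p''(x_i). With h_i = 3, 1 and divided differences Δ_i = 2, -3, the continuity of p' gives the tridiagonal system
  3·m_0 + 8·m_1 + 1·m_2 = 6(Δ_1 - Δ_0) = -30
Natural end conditions: m_0 = m_2 = 0.
Hence m_0 = 0, m_1 = -15/4, m_2 = 0.
On [1, 4], p(t) = 0 + 31/8·(t - 1) + 0·(t - 1)² - 5/24·(t - 1)³.
With (t - 1) = 2: p(3) = 73/12.

6.0833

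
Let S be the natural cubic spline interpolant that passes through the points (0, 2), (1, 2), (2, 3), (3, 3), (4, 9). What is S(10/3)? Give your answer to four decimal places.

Let M_i = S''(x_i). Step sizes h_i = 1, 1, 1, 1; slopes of the chords Δ_i = (y_(i+1) - y_i)/h_i = 0, 1, 0, 6.
  1·M_0 + 4·M_1 + 1·M_2 = 6(Δ_1 - Δ_0) = 6
  1·M_1 + 4·M_2 + 1·M_3 = 6(Δ_2 - Δ_1) = -6
  1·M_2 + 4·M_3 + 1·M_4 = 6(Δ_3 - Δ_2) = 36
Natural end conditions: M_0 = M_4 = 0.
Solving the tridiagonal system: M_0 = 0, M_1 = 75/28, M_2 = -33/7, M_3 = 285/28, M_4 = 0.
On [3, 4], S(x) = 3 + 73/28·(x - 3) + 285/56·(x - 3)² - 95/56·(x - 3)³.
With (x - 3) = 1/3: S(10/3) = 3305/756.

4.3717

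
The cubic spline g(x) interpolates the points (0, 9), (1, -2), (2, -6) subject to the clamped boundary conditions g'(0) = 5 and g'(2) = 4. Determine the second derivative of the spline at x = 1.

With m_i denoting the second derivative at x_i, h_i = 1, 1, and Δ_i = (y_(i+1) − y_i)/h_i = -11, -4:
  1·m_0 + 4·m_1 + 1·m_2 = 6(Δ_1 - Δ_0) = 42
Clamped end conditions give two more equations: 2h_0·m_0 + h_0·m_1 = 6(Δ_0 - g'(0)) = -96 and h_1·m_1 + 2h_1·m_2 = 6(g'(2) - Δ_1) = 48.
Hence m_0 = -59, m_1 = 22, m_2 = 13.

22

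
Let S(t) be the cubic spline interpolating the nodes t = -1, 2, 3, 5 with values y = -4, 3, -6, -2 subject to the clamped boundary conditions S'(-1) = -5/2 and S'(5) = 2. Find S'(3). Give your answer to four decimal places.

-6.1190

Put σ_i = S'' at the i-th knot. Here h = (3, 1, 2) and Δ = (7/3, -9, 2), so the interior equations h_(i-1)·σ_(i-1) + 2(h_(i-1)+h_i)·σ_i + h_i·σ_(i+1) = 6(Δ_i − Δ_(i-1)) read
  3·σ_0 + 8·σ_1 + 1·σ_2 = 6(Δ_1 - Δ_0) = -68
  1·σ_1 + 6·σ_2 + 2·σ_3 = 6(Δ_2 - Δ_1) = 66
Clamped end conditions give two more equations: 2h_0·σ_0 + h_0·σ_1 = 6(Δ_0 - S'(-1)) = 29 and h_2·σ_2 + 2h_2·σ_3 = 6(S'(5) - Δ_2) = 0.
Hence σ_0 = 87/7, σ_1 = -319/21, σ_2 = 341/21, σ_3 = -341/42.
On [3, 5], S'(t) = b_2 + 2c_2·(t - 3) + 3d_2·(t - 3)² with b_2 = Δ_2 - h_2(2σ_2 + σ_3)/6 = -257/42, c_2 = σ_2/2 = 341/42, d_2 = (σ_3 - σ_2)/(6h_2) = -341/168. So S'(3) = -257/42.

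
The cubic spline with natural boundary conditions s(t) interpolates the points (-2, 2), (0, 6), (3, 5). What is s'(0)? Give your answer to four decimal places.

1.0667

Let σ_i = s''(x_i). Step sizes h_i = 2, 3; slopes of the chords Δ_i = (y_(i+1) - y_i)/h_i = 2, -1/3.
  2·σ_0 + 10·σ_1 + 3·σ_2 = 6(Δ_1 - Δ_0) = -14
Natural end conditions: σ_0 = σ_2 = 0.
Forward elimination and back-substitution give σ_0 = 0, σ_1 = -7/5, σ_2 = 0.
On [0, 3], s'(t) = b_1 + 2c_1·t + 3d_1·t² with b_1 = Δ_1 - h_1(2σ_1 + σ_2)/6 = 16/15, c_1 = σ_1/2 = -7/10, d_1 = (σ_2 - σ_1)/(6h_1) = 7/90. So s'(0) = 16/15.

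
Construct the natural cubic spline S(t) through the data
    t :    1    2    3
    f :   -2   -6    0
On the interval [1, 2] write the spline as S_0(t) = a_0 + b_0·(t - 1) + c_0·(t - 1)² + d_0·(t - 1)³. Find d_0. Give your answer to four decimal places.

Let σ_i = S''(x_i). Step sizes h_i = 1, 1; slopes of the chords Δ_i = (y_(i+1) - y_i)/h_i = -4, 6.
  1·σ_0 + 4·σ_1 + 1·σ_2 = 6(Δ_1 - Δ_0) = 60
Natural end conditions: σ_0 = σ_2 = 0.
Forward elimination and back-substitution give σ_0 = 0, σ_1 = 15, σ_2 = 0.
On [1, 2], with S_0(t) = a_0 + b_0·(t - 1) + c_0·(t - 1)² + d_0·(t - 1)³: c_0 = σ_0/2 = 0, d_0 = (σ_1 - σ_0)/(6h_0) = 5/2, b_0 = Δ_0 - h_0(2σ_0 + σ_1)/6 = -13/2.

2.5000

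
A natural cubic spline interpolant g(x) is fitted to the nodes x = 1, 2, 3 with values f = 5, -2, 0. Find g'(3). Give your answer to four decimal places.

4.2500

Put m_i = g'' at the i-th knot. Here h = (1, 1) and Δ = (-7, 2), so the interior equations h_(i-1)·m_(i-1) + 2(h_(i-1)+h_i)·m_i + h_i·m_(i+1) = 6(Δ_i − Δ_(i-1)) read
  1·m_0 + 4·m_1 + 1·m_2 = 6(Δ_1 - Δ_0) = 54
Natural end conditions: m_0 = m_2 = 0.
Hence m_0 = 0, m_1 = 27/2, m_2 = 0.
On [2, 3], g'(x) = b_1 + 2c_1·(x - 2) + 3d_1·(x - 2)² with b_1 = Δ_1 - h_1(2m_1 + m_2)/6 = -5/2, c_1 = m_1/2 = 27/4, d_1 = (m_2 - m_1)/(6h_1) = -9/4. So g'(3) = 17/4.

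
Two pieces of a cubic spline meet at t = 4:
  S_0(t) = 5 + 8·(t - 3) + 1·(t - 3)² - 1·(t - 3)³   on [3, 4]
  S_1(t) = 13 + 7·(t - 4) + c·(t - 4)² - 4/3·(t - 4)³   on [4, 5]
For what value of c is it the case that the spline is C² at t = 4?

S_0''(t) = 2 - 6·(t - 3), so S_0''(4) = -4. On the right, S_1''(4) = 2c, so c = -2.

-2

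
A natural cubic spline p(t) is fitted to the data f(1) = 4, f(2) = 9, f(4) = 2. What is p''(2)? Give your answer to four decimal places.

Put σ_i = p'' at the i-th knot. Here h = (1, 2) and Δ = (5, -7/2), so the interior equations h_(i-1)·σ_(i-1) + 2(h_(i-1)+h_i)·σ_i + h_i·σ_(i+1) = 6(Δ_i − Δ_(i-1)) read
  1·σ_0 + 6·σ_1 + 2·σ_2 = 6(Δ_1 - Δ_0) = -51
Natural end conditions: σ_0 = σ_2 = 0.
Solving: σ_0 = 0, σ_1 = -17/2, σ_2 = 0.

-8.5000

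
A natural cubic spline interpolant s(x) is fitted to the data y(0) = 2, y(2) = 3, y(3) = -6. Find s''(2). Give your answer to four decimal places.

With m_i denoting the second derivative at x_i, h_i = 2, 1, and Δ_i = (y_(i+1) − y_i)/h_i = 1/2, -9:
  2·m_0 + 6·m_1 + 1·m_2 = 6(Δ_1 - Δ_0) = -57
Natural end conditions: m_0 = m_2 = 0.
Solving: m_0 = 0, m_1 = -19/2, m_2 = 0.

-9.5000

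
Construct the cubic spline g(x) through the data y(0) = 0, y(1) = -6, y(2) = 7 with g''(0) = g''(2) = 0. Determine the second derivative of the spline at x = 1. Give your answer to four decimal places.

28.5000

Let m_i = g''(x_i). Step sizes h_i = 1, 1; slopes of the chords Δ_i = (y_(i+1) - y_i)/h_i = -6, 13.
  1·m_0 + 4·m_1 + 1·m_2 = 6(Δ_1 - Δ_0) = 114
Natural end conditions: m_0 = m_2 = 0.
Hence m_0 = 0, m_1 = 57/2, m_2 = 0.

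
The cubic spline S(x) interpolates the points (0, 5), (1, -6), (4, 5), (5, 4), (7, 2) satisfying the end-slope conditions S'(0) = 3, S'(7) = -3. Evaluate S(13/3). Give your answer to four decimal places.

5.2453

Let M_i = S''(x_i). Step sizes h_i = 1, 3, 1, 2; slopes of the chords Δ_i = (y_(i+1) - y_i)/h_i = -11, 11/3, -1, -1.
  1·M_0 + 8·M_1 + 3·M_2 = 6(Δ_1 - Δ_0) = 88
  3·M_1 + 8·M_2 + 1·M_3 = 6(Δ_2 - Δ_1) = -28
  1·M_2 + 6·M_3 + 2·M_4 = 6(Δ_3 - Δ_2) = 0
Clamped end conditions give two more equations: 2h_0·M_0 + h_0·M_1 = 6(Δ_0 - S'(0)) = -84 and h_3·M_3 + 2h_3·M_4 = 6(S'(7) - Δ_3) = -12.
Solving: M_0 = -2922/55, M_1 = 1224/55, M_2 = -406/33, M_3 = 604/165, M_4 = -797/165.
On [4, 5], S(x) = 5 + 137/55·(x - 4) - 203/33·(x - 4)² + 439/165·(x - 4)³.
With (x - 4) = 1/3: S(13/3) = 23368/4455.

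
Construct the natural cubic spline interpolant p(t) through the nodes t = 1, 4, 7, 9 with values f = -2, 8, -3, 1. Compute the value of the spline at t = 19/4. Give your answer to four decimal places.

5.8733

Let m_i = p''(x_i). Step sizes h_i = 3, 3, 2; slopes of the chords Δ_i = (y_(i+1) - y_i)/h_i = 10/3, -11/3, 2.
  3·m_0 + 12·m_1 + 3·m_2 = 6(Δ_1 - Δ_0) = -42
  3·m_1 + 10·m_2 + 2·m_3 = 6(Δ_2 - Δ_1) = 34
Natural end conditions: m_0 = m_3 = 0.
Solving: m_0 = 0, m_1 = -174/37, m_2 = 178/37, m_3 = 0.
On [4, 7], p(t) = 8 - 152/111·(t - 4) - 87/37·(t - 4)² + 176/333·(t - 4)³.
With (t - 4) = 3/4: p(19/4) = 3477/592.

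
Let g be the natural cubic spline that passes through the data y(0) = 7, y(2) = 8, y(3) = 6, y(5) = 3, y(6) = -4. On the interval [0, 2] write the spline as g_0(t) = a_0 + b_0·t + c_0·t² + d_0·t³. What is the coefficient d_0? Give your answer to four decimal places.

Put σ_i = g'' at the i-th knot. Here h = (2, 1, 2, 1) and Δ = (1/2, -2, -3/2, -7), so the interior equations h_(i-1)·σ_(i-1) + 2(h_(i-1)+h_i)·σ_i + h_i·σ_(i+1) = 6(Δ_i − Δ_(i-1)) read
  2·σ_0 + 6·σ_1 + 1·σ_2 = 6(Δ_1 - Δ_0) = -15
  1·σ_1 + 6·σ_2 + 2·σ_3 = 6(Δ_2 - Δ_1) = 3
  2·σ_2 + 6·σ_3 + 1·σ_4 = 6(Δ_3 - Δ_2) = -33
Natural end conditions: σ_0 = σ_4 = 0.
Solving the tridiagonal system: σ_0 = 0, σ_1 = -94/31, σ_2 = 99/31, σ_3 = -407/62, σ_4 = 0.
On [0, 2], with g_0(t) = a_0 + b_0·t + c_0·t² + d_0·t³: c_0 = σ_0/2 = 0, d_0 = (σ_1 - σ_0)/(6h_0) = -47/186, b_0 = Δ_0 - h_0(2σ_0 + σ_1)/6 = 281/186.

-0.2527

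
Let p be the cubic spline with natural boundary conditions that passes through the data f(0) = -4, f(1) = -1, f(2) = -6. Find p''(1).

Let σ_i = p''(x_i). Step sizes h_i = 1, 1; slopes of the chords Δ_i = (y_(i+1) - y_i)/h_i = 3, -5.
  1·σ_0 + 4·σ_1 + 1·σ_2 = 6(Δ_1 - Δ_0) = -48
Natural end conditions: σ_0 = σ_2 = 0.
Hence σ_0 = 0, σ_1 = -12, σ_2 = 0.

-12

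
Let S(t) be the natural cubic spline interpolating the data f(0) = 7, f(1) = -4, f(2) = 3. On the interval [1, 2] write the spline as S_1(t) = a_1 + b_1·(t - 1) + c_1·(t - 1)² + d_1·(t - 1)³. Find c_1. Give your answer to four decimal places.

13.5000

Write σ_i for S''(x_i). With h_i = 1, 1 and divided differences Δ_i = -11, 7, the continuity of S' gives the tridiagonal system
  1·σ_0 + 4·σ_1 + 1·σ_2 = 6(Δ_1 - Δ_0) = 108
Natural end conditions: σ_0 = σ_2 = 0.
Forward elimination and back-substitution give σ_0 = 0, σ_1 = 27, σ_2 = 0.
On [1, 2], with S_1(t) = a_1 + b_1·(t - 1) + c_1·(t - 1)² + d_1·(t - 1)³: c_1 = σ_1/2 = 27/2, d_1 = (σ_2 - σ_1)/(6h_1) = -9/2, b_1 = Δ_1 - h_1(2σ_1 + σ_2)/6 = -2.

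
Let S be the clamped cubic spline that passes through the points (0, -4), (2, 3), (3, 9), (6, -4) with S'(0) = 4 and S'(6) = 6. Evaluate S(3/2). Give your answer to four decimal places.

0.4732

Put σ_i = S'' at the i-th knot. Here h = (2, 1, 3) and Δ = (7/2, 6, -13/3), so the interior equations h_(i-1)·σ_(i-1) + 2(h_(i-1)+h_i)·σ_i + h_i·σ_(i+1) = 6(Δ_i − Δ_(i-1)) read
  2·σ_0 + 6·σ_1 + 1·σ_2 = 6(Δ_1 - Δ_0) = 15
  1·σ_1 + 8·σ_2 + 3·σ_3 = 6(Δ_2 - Δ_1) = -62
Clamped end conditions give two more equations: 2h_0·σ_0 + h_0·σ_1 = 6(Δ_0 - S'(0)) = -3 and h_2·σ_2 + 2h_2·σ_3 = 6(S'(6) - Δ_2) = 62.
Solving the tridiagonal system: σ_0 = -55/14, σ_1 = 89/14, σ_2 = -107/7, σ_3 = 755/42.
On [0, 2], S(x) = -4 + 4·x - 55/28·x² + 6/7·x³.
With x = 3/2: S(3/2) = 53/112.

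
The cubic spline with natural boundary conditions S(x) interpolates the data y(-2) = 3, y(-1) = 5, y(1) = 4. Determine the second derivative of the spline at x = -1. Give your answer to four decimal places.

-2.5000

Let m_i = S''(x_i). Step sizes h_i = 1, 2; slopes of the chords Δ_i = (y_(i+1) - y_i)/h_i = 2, -1/2.
  1·m_0 + 6·m_1 + 2·m_2 = 6(Δ_1 - Δ_0) = -15
Natural end conditions: m_0 = m_2 = 0.
Solving: m_0 = 0, m_1 = -5/2, m_2 = 0.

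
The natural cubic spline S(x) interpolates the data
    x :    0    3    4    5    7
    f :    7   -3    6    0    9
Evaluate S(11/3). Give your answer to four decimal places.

4.1874

With m_i denoting the second derivative at x_i, h_i = 3, 1, 1, 2, and Δ_i = (y_(i+1) − y_i)/h_i = -10/3, 9, -6, 9/2:
  3·m_0 + 8·m_1 + 1·m_2 = 6(Δ_1 - Δ_0) = 74
  1·m_1 + 4·m_2 + 1·m_3 = 6(Δ_2 - Δ_1) = -90
  1·m_2 + 6·m_3 + 2·m_4 = 6(Δ_3 - Δ_2) = 63
Natural end conditions: m_0 = m_4 = 0.
Solving: m_0 = 0, m_1 = 2305/178, m_2 = -2634/89, m_3 = 2747/178, m_4 = 0.
On [3, 4], S(x) = -3 + 5135/534·(x - 3) + 2305/356·(x - 3)² - 7573/1068·(x - 3)³.
With (x - 3) = 2/3: S(11/3) = 30187/7209.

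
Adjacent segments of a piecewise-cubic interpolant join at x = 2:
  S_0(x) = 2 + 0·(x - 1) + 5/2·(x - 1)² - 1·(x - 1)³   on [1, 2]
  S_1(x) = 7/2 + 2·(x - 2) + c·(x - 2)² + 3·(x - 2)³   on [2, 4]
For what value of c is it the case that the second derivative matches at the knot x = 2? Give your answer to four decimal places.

S_0''(x) = 5 - 6·(x - 1), so S_0''(2) = -1. On the right, S_1''(2) = 2c, so c = -1/2.

-0.5000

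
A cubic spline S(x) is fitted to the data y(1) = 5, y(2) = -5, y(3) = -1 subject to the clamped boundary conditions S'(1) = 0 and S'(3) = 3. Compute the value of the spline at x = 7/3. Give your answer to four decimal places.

Write M_i for S''(x_i). With h_i = 1, 1 and divided differences Δ_i = -10, 4, the continuity of S' gives the tridiagonal system
  1·M_0 + 4·M_1 + 1·M_2 = 6(Δ_1 - Δ_0) = 84
Clamped end conditions give two more equations: 2h_0·M_0 + h_0·M_1 = 6(Δ_0 - S'(1)) = -60 and h_1·M_1 + 2h_1·M_2 = 6(S'(3) - Δ_1) = -6.
Forward elimination and back-substitution give M_0 = -99/2, M_1 = 39, M_2 = -45/2.
On [2, 3], S(x) = -5 - 21/4·(x - 2) + 39/2·(x - 2)² - 41/4·(x - 2)³.
With (x - 2) = 1/3: S(7/3) = -134/27.

-4.9630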